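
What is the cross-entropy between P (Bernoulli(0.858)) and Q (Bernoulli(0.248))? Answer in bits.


H(P,Q) = -p*log2(q) - (1-p)*log2(1-q). -0.858*log2(0.248) = 1.725942; -0.142*log2(0.752) = 0.058390. H(P,Q) = 1.725942 + 0.058390 = 1.7843

1.7843 bits


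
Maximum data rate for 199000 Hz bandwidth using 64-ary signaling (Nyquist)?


Rate = 2 * B * log2(M) = 2 * 199000 * 6.0 = 2388000.0

2388000.0 bps


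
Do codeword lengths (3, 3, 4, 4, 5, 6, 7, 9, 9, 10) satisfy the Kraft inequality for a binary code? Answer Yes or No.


Kraft sum = sum(2^(-l_i)) = 0.4346, need <= 1. Result: satisfied (a binary prefix-free code with these lengths exists)

Yes


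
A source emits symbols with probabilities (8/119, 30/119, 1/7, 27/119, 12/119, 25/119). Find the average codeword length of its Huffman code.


Huffman construction (repeatedly merge the two least-probable nodes; each merge adds 1 bit to every symbol beneath it): 8/119 + 12/119 = 20/119; 1/7 + 20/119 = 37/119; 25/119 + 27/119 = 52/119; 30/119 + 37/119 = 67/119; 52/119 + 67/119 = 1. Resulting codeword lengths (in the order the probabilities were given): (4, 2, 3, 2, 4, 2). L_avg = sum(p_i * l_i) = 8/119*4 + 30/119*2 + 1/7*3 + 27/119*2 + 12/119*4 + 25/119*2 = 295/119 = 2.479

2.479 bits


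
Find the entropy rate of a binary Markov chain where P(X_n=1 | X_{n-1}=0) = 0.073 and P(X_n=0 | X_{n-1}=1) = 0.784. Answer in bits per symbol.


Stationary distribution: pi_0 = p10/(p01+p10) = 0.9148, pi_1 = 0.0852. Entropy rate H' = pi_0*H(p01) + pi_1*H(p10) = 0.9148*0.377 + 0.0852*0.7528 = 0.409

0.409 bits/symbol


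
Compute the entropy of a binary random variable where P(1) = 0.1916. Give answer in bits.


H = -p*log2(p) - (1-p)*log2(1-p). -0.1916*log2(0.1916) = 0.456742; -0.8084*log2(0.8084) = 0.248065. H = 0.456742 + 0.248065 = 0.7048

0.7048 bits


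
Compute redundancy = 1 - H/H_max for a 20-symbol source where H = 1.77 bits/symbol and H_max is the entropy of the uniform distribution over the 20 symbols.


H_max = log2(K) = log2(20) = 4.3219 bits/symbol. Redundancy = 1 - H/H_max = 1 - 1.77/4.3219 = 1 - 0.4095 = 0.5905

0.5905


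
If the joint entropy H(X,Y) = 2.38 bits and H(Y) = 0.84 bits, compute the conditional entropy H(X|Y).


H(X|Y) = H(X,Y) - H(Y) = 2.38 - 0.84 = 1.54

1.54 bits


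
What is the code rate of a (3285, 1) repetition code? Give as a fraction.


Rate = k/n = 1/3285

1/3285


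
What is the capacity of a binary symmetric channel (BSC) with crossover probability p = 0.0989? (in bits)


H(p) = -p*log2(p) - (1-p)*log2(1-p) = -0.0989*log2(0.0989) - 0.9011*log2(0.9011) = 0.330117 + 0.135382 = 0.4655. C = 1 - H(p) = 1 - 0.4655 = 0.5345

0.5345 bits


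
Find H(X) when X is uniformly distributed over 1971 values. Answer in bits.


H = log2(n) = log2(1971) = 10.9447

10.9447 bits


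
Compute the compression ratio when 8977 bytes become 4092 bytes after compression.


Ratio = original / compressed = 8977 / 4092 = 2.1938

2.1938


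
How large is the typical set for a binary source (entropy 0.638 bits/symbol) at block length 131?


log2|A_typical| = nH = 131 * 0.638 = 83.578, so |A_typical| ~ 2^83.578 = 1.444e+25

1.444e+25


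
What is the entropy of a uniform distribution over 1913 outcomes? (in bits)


H = log2(n) = log2(1913) = 10.9016

10.9016 bits


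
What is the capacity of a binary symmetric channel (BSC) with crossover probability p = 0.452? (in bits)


H(p) = -p*log2(p) - (1-p)*log2(1-p) = -0.452*log2(0.452) - 0.548*log2(0.548) = 0.517814 + 0.475528 = 0.9933. C = 1 - H(p) = 1 - 0.9933 = 0.0067

0.0067 bits


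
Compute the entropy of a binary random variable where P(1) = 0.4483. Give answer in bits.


H = -p*log2(p) - (1-p)*log2(1-p). -0.4483*log2(0.4483) = 0.518891; -0.5517*log2(0.5517) = 0.473383. H = 0.518891 + 0.473383 = 0.9923

0.9923 bits


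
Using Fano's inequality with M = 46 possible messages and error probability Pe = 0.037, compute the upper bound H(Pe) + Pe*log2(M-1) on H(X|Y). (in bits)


H(Pe) = -Pe*log2(Pe) - (1-Pe)*log2(1-Pe) = -0.037*log2(0.037) - 0.963*log2(0.963) = 0.175984 + 0.052380 = 0.2284. Pe*log2(M-1) = 0.037*log2(45) = 0.203199. Bound = H(Pe) + Pe*log2(M-1) = 0.175984 + 0.052380 + 0.203199 = 0.4316

0.4316 bits


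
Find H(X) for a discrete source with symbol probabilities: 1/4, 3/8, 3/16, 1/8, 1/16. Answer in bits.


H = -sum(p_i * log2(p_i)). Terms: -(1/4)*log2(1/4) = 0.500000; -(3/8)*log2(3/8) = 0.530639; -(3/16)*log2(3/16) = 0.452820; -(1/8)*log2(1/8) = 0.375000; -(1/16)*log2(1/16) = 0.250000. H = 0.500000 + 0.530639 + 0.452820 + 0.375000 + 0.250000 = 2.1085

2.1085 bits


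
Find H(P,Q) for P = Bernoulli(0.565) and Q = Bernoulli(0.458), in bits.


H(P,Q) = -p*log2(q) - (1-p)*log2(1-q). -0.565*log2(0.458) = 0.636518; -0.435*log2(0.542) = 0.384381. H(P,Q) = 0.636518 + 0.384381 = 1.0209

1.0209 bits


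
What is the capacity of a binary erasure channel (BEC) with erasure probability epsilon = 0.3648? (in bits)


C = 1 - epsilon = 1 - 0.3648 = 0.6352

0.6352 bits


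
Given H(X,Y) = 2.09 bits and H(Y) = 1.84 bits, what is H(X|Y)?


H(X|Y) = H(X,Y) - H(Y) = 2.09 - 1.84 = 0.25

0.25 bits


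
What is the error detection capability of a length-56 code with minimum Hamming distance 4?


Detection capability = d_min - 1 = 4 - 1 = 3

3 errors


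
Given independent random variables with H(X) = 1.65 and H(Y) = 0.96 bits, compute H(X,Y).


For independent variables, H(X,Y) = H(X) + H(Y) = 1.65 + 0.96 = 2.61

2.61 bits


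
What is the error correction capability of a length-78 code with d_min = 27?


Correction capability = floor((d-1)/2) = floor((27-1)/2) = 13

13 errors


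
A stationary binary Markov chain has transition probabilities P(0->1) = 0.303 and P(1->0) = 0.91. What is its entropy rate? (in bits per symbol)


Stationary distribution: pi_0 = p10/(p01+p10) = 0.7502, pi_1 = 0.2498. Entropy rate H' = pi_0*H(p01) + pi_1*H(p10) = 0.7502*0.8849 + 0.2498*0.4365 = 0.7729

0.7729 bits/symbol


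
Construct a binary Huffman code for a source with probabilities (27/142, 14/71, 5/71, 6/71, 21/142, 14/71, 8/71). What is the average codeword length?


Huffman construction (repeatedly merge the two least-probable nodes; each merge adds 1 bit to every symbol beneath it): 5/71 + 6/71 = 11/71; 8/71 + 21/142 = 37/142; 11/71 + 27/142 = 49/142; 14/71 + 14/71 = 28/71; 37/142 + 49/142 = 43/71; 28/71 + 43/71 = 1. Resulting codeword lengths (in the order the probabilities were given): (3, 2, 4, 4, 3, 2, 3). L_avg = sum(p_i * l_i) = 27/142*3 + 14/71*2 + 5/71*4 + 6/71*4 + 21/142*3 + 14/71*2 + 8/71*3 = 196/71 = 2.7606

2.7606 bits


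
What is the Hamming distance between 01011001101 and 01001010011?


Count differing positions: . . . ^ . . ^ ^ ^ ^ . = 5 differences

5


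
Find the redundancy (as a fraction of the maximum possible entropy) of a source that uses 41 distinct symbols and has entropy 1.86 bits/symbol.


H_max = log2(K) = log2(41) = 5.3576 bits/symbol. Redundancy = 1 - H/H_max = 1 - 1.86/5.3576 = 1 - 0.3472 = 0.6528

0.6528


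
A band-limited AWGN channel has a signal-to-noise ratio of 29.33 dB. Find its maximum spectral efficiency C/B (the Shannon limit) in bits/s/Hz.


SNR_linear = 10^(29.33/10) = 857.0378; C/B = log2(1 + SNR_linear) = log2(1 + 857.0378) = 9.7449

9.7449 bits/s/Hz


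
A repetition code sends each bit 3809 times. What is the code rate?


Rate = k/n = 1/3809

1/3809


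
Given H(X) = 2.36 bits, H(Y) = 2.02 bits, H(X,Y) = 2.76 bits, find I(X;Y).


I(X;Y) = H(X) + H(Y) - H(X,Y) = 2.36 + 2.02 - 2.76 = 1.62

1.62 bits


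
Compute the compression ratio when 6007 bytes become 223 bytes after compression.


Ratio = original / compressed = 6007 / 223 = 26.9372

26.9372


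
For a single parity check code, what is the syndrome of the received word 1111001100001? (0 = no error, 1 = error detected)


Syndrome = XOR of all bits = 1 XOR 1 XOR 1 XOR 1 XOR 0 XOR 0 XOR 1 XOR 1 XOR 0 XOR 0 XOR 0 XOR 0 XOR 1 = 1

1


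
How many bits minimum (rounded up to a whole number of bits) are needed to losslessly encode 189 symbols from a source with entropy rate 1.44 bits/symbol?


Minimum bits >= n * H = 189 * 1.44 = 272.16, rounded up to a whole number of bits = 273

273 bits


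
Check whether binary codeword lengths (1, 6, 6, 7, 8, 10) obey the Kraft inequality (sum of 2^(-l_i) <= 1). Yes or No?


Kraft sum = sum(2^(-l_i)) = 0.5439, need <= 1. Result: satisfied (a binary prefix-free code with these lengths exists)

Yes


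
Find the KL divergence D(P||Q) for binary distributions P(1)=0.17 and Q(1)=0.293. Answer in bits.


KL = p*log2(p/q) + (1-p)*log2((1-p)/(1-q)) = 0.17*log2(0.17/0.293) + 0.83*log2(0.83/0.707) = 0.0586

0.0586 bits


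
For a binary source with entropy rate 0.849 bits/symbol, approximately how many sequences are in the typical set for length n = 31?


log2|A_typical| = nH = 31 * 0.849 = 26.319, so |A_typical| ~ 2^26.319 = 8.372e+07

8.372e+07


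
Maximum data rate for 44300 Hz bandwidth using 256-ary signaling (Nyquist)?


Rate = 2 * B * log2(M) = 2 * 44300 * 8.0 = 708800.0

708800.0 bps


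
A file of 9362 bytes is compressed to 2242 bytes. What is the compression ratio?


Ratio = original / compressed = 9362 / 2242 = 4.1757

4.1757


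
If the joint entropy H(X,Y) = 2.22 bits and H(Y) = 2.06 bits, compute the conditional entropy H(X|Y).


H(X|Y) = H(X,Y) - H(Y) = 2.22 - 2.06 = 0.16

0.16 bits


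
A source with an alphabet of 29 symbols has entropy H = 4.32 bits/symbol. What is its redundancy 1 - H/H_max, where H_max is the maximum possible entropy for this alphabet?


H_max = log2(K) = log2(29) = 4.858 bits/symbol. Redundancy = 1 - H/H_max = 1 - 4.32/4.858 = 1 - 0.8893 = 0.1107

0.1107


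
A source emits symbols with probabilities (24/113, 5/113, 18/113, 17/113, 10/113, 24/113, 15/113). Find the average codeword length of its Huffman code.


Huffman construction (repeatedly merge the two least-probable nodes; each merge adds 1 bit to every symbol beneath it): 5/113 + 10/113 = 15/113; 15/113 + 15/113 = 30/113; 17/113 + 18/113 = 35/113; 24/113 + 24/113 = 48/113; 30/113 + 35/113 = 65/113; 48/113 + 65/113 = 1. Resulting codeword lengths (in the order the probabilities were given): (2, 4, 3, 3, 4, 2, 3). L_avg = sum(p_i * l_i) = 24/113*2 + 5/113*4 + 18/113*3 + 17/113*3 + 10/113*4 + 24/113*2 + 15/113*3 = 306/113 = 2.708

2.708 bits


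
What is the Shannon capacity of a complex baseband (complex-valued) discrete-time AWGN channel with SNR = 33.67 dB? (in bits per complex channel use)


SNR_linear = 10^(33.67/10) = 2328.0913; C = log2(1 + SNR_linear) = log2(1 + 2328.0913) = 11.1856

11.1856 bits/channel use


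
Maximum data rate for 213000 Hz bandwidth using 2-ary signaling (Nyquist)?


Rate = 2 * B * log2(M) = 2 * 213000 * 1.0 = 426000.0

426000.0 bps


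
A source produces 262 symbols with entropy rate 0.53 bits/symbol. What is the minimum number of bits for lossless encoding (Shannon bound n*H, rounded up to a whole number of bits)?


Minimum bits >= n * H = 262 * 0.53 = 138.86, rounded up to a whole number of bits = 139

139 bits


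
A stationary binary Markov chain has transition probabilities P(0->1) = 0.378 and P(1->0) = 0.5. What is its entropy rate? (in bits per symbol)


Stationary distribution: pi_0 = p10/(p01+p10) = 0.5695, pi_1 = 0.4305. Entropy rate H' = pi_0*H(p01) + pi_1*H(p10) = 0.5695*0.9566 + 0.4305*1.0 = 0.9753

0.9753 bits/symbol


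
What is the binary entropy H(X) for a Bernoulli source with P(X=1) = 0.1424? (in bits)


H = -p*log2(p) - (1-p)*log2(1-p). -0.1424*log2(0.1424) = 0.400426; -0.8576*log2(0.8576) = 0.190064. H = 0.400426 + 0.190064 = 0.5905

0.5905 bits


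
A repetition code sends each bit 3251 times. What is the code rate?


Rate = k/n = 1/3251

1/3251


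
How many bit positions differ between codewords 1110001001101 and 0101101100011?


Count differing positions: ^ . ^ ^ ^ . . ^ . ^ ^ ^ . = 8 differences

8


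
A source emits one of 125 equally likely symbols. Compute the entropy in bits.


H = log2(n) = log2(125) = 6.9658

6.9658 bits


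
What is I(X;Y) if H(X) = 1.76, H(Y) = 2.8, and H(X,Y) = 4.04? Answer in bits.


I(X;Y) = H(X) + H(Y) - H(X,Y) = 1.76 + 2.8 - 4.04 = 0.52

0.52 bits


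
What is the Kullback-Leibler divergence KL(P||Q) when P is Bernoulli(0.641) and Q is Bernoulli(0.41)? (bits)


KL = p*log2(p/q) + (1-p)*log2((1-p)/(1-q)) = 0.641*log2(0.641/0.41) + 0.359*log2(0.359/0.59) = 0.1559

0.1559 bits


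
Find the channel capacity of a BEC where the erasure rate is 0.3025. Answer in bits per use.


C = 1 - epsilon = 1 - 0.3025 = 0.6975

0.6975 bits


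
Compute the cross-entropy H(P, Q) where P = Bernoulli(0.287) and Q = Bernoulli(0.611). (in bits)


H(P,Q) = -p*log2(q) - (1-p)*log2(1-q). -0.287*log2(0.611) = 0.203987; -0.713*log2(0.389) = 0.971219. H(P,Q) = 0.203987 + 0.971219 = 1.1752

1.1752 bits


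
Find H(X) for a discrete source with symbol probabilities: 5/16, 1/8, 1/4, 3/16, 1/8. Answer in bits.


H = -sum(p_i * log2(p_i)). Terms: -(5/16)*log2(5/16) = 0.524397; -(1/8)*log2(1/8) = 0.375000; -(1/4)*log2(1/4) = 0.500000; -(3/16)*log2(3/16) = 0.452820; -(1/8)*log2(1/8) = 0.375000. H = 0.524397 + 0.375000 + 0.500000 + 0.452820 + 0.375000 = 2.2272

2.2272 bits


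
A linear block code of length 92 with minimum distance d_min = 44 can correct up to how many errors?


Correction capability = floor((d-1)/2) = floor((44-1)/2) = 21

21 errors


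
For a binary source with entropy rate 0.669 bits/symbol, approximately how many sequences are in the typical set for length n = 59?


log2|A_typical| = nH = 59 * 0.669 = 39.471, so |A_typical| ~ 2^39.471 = 7.620e+11

7.620e+11


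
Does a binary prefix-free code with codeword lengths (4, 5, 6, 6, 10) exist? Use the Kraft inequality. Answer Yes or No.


Kraft sum = sum(2^(-l_i)) = 0.126, need <= 1. Result: satisfied (a binary prefix-free code with these lengths exists)

Yes


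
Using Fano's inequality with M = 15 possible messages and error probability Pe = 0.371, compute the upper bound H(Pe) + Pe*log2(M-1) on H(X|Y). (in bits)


H(Pe) = -Pe*log2(Pe) - (1-Pe)*log2(1-Pe) = -0.371*log2(0.371) - 0.629*log2(0.629) = 0.530719 + 0.420718 = 0.9514. Pe*log2(M-1) = 0.371*log2(14) = 1.412529. Bound = H(Pe) + Pe*log2(M-1) = 0.530719 + 0.420718 + 1.412529 = 2.364

2.364 bits


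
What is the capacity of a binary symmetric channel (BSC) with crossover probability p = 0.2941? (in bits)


H(p) = -p*log2(p) - (1-p)*log2(1-p) = -0.2941*log2(0.2941) - 0.7059*log2(0.7059) = 0.519269 + 0.354690 = 0.874. C = 1 - H(p) = 1 - 0.874 = 0.126

0.126 bits


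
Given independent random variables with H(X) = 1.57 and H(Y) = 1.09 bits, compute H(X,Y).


For independent variables, H(X,Y) = H(X) + H(Y) = 1.57 + 1.09 = 2.66

2.66 bits


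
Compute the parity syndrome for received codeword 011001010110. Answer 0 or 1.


Syndrome = XOR of all bits = 0 XOR 1 XOR 1 XOR 0 XOR 0 XOR 1 XOR 0 XOR 1 XOR 0 XOR 1 XOR 1 XOR 0 = 0

0


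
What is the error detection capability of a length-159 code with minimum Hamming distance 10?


Detection capability = d_min - 1 = 10 - 1 = 9

9 errors


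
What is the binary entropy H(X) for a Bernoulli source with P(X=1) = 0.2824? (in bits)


H = -p*log2(p) - (1-p)*log2(1-p). -0.2824*log2(0.2824) = 0.515151; -0.7176*log2(0.7176) = 0.343550. H = 0.515151 + 0.343550 = 0.8587

0.8587 bits


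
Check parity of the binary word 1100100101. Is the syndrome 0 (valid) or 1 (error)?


Syndrome = XOR of all bits = 1 XOR 1 XOR 0 XOR 0 XOR 1 XOR 0 XOR 0 XOR 1 XOR 0 XOR 1 = 1

1


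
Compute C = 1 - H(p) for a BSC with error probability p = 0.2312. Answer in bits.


H(p) = -p*log2(p) - (1-p)*log2(1-p) = -0.2312*log2(0.2312) - 0.7688*log2(0.7688) = 0.488476 + 0.291621 = 0.7801. C = 1 - H(p) = 1 - 0.7801 = 0.2199

0.2199 bits


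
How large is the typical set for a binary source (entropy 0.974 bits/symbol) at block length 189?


log2|A_typical| = nH = 189 * 0.974 = 184.086, so |A_typical| ~ 2^184.086 = 2.603e+55

2.603e+55


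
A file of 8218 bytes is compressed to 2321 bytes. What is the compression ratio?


Ratio = original / compressed = 8218 / 2321 = 3.5407

3.5407


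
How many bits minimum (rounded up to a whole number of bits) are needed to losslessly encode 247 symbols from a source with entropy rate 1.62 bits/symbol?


Minimum bits >= n * H = 247 * 1.62 = 400.14, rounded up to a whole number of bits = 401

401 bits


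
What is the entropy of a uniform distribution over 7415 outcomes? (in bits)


H = log2(n) = log2(7415) = 12.8562

12.8562 bits


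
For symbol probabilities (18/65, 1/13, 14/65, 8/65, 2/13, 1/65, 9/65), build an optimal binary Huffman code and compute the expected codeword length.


Huffman construction (repeatedly merge the two least-probable nodes; each merge adds 1 bit to every symbol beneath it): 1/65 + 1/13 = 6/65; 6/65 + 8/65 = 14/65; 9/65 + 2/13 = 19/65; 14/65 + 14/65 = 28/65; 18/65 + 19/65 = 37/65; 28/65 + 37/65 = 1. Resulting codeword lengths (in the order the probabilities were given): (2, 4, 2, 3, 3, 4, 3). L_avg = sum(p_i * l_i) = 18/65*2 + 1/13*4 + 14/65*2 + 8/65*3 + 2/13*3 + 1/65*4 + 9/65*3 = 13/5 = 2.6

2.6 bits


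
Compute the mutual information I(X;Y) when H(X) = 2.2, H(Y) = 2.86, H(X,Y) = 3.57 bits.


I(X;Y) = H(X) + H(Y) - H(X,Y) = 2.2 + 2.86 - 3.57 = 1.49

1.49 bits


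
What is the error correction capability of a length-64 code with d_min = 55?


Correction capability = floor((d-1)/2) = floor((55-1)/2) = 27

27 errors


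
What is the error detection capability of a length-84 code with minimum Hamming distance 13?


Detection capability = d_min - 1 = 13 - 1 = 12

12 errors


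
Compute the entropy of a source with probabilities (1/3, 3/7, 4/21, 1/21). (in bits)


H = -sum(p_i * log2(p_i)). Terms: -(1/3)*log2(1/3) = 0.528321; -(3/7)*log2(3/7) = 0.523882; -(4/21)*log2(4/21) = 0.455680; -(1/21)*log2(1/21) = 0.209158. H = 0.528321 + 0.523882 + 0.455680 + 0.209158 = 1.717

1.717 bits


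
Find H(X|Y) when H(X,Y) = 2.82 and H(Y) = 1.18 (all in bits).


H(X|Y) = H(X,Y) - H(Y) = 2.82 - 1.18 = 1.64

1.64 bits


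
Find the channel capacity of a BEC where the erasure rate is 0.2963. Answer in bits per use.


C = 1 - epsilon = 1 - 0.2963 = 0.7037

0.7037 bits


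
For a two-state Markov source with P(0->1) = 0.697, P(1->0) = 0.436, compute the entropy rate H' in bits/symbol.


Stationary distribution: pi_0 = p10/(p01+p10) = 0.3848, pi_1 = 0.6152. Entropy rate H' = pi_0*H(p01) + pi_1*H(p10) = 0.3848*0.8849 + 0.6152*0.9881 = 0.9484

0.9484 bits/symbol


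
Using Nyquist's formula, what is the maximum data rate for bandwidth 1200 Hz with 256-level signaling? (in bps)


Rate = 2 * B * log2(M) = 2 * 1200 * 8.0 = 19200.0

19200.0 bps


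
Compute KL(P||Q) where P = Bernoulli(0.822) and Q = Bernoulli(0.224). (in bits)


KL = p*log2(p/q) + (1-p)*log2((1-p)/(1-q)) = 0.822*log2(0.822/0.224) + 0.178*log2(0.178/0.776) = 1.1637

1.1637 bits


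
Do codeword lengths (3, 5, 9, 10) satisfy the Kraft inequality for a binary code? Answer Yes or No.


Kraft sum = sum(2^(-l_i)) = 0.1592, need <= 1. Result: satisfied (a binary prefix-free code with these lengths exists)

Yes


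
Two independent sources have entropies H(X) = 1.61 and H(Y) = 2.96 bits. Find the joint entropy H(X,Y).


For independent variables, H(X,Y) = H(X) + H(Y) = 1.61 + 2.96 = 4.57

4.57 bits


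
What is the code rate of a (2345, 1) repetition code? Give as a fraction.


Rate = k/n = 1/2345

1/2345


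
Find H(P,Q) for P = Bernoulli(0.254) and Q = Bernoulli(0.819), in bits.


H(P,Q) = -p*log2(q) - (1-p)*log2(1-q). -0.254*log2(0.819) = 0.073168; -0.746*log2(0.181) = 1.839590. H(P,Q) = 0.073168 + 1.839590 = 1.9128

1.9128 bits


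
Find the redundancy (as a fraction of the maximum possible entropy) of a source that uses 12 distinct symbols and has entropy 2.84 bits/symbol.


H_max = log2(K) = log2(12) = 3.585 bits/symbol. Redundancy = 1 - H/H_max = 1 - 2.84/3.585 = 1 - 0.7922 = 0.2078

0.2078


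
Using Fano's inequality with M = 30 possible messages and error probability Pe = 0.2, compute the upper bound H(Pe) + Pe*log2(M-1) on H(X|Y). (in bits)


H(Pe) = -Pe*log2(Pe) - (1-Pe)*log2(1-Pe) = -0.2*log2(0.2) - 0.8*log2(0.8) = 0.464386 + 0.257542 = 0.7219. Pe*log2(M-1) = 0.2*log2(29) = 0.971596. Bound = H(Pe) + Pe*log2(M-1) = 0.464386 + 0.257542 + 0.971596 = 1.6935

1.6935 bits


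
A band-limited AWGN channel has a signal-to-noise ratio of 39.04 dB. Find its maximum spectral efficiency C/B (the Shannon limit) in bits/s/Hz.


SNR_linear = 10^(39.04/10) = 8016.7806; C/B = log2(1 + SNR_linear) = log2(1 + 8016.7806) = 12.969

12.969 bits/s/Hz


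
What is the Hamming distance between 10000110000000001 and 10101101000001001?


Count differing positions: . . ^ . ^ . ^ ^ . . . . . ^ . . . = 5 differences

5


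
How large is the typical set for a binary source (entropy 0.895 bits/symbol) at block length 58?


log2|A_typical| = nH = 58 * 0.895 = 51.91, so |A_typical| ~ 2^51.91 = 4.231e+15

4.231e+15


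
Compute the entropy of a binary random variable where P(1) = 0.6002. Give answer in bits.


H = -p*log2(p) - (1-p)*log2(1-p). -0.6002*log2(0.6002) = 0.442038; -0.3998*log2(0.3998) = 0.528795. H = 0.442038 + 0.528795 = 0.9708

0.9708 bits


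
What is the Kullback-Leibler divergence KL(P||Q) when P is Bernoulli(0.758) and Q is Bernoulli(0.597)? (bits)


KL = p*log2(p/q) + (1-p)*log2((1-p)/(1-q)) = 0.758*log2(0.758/0.597) + 0.242*log2(0.242/0.403) = 0.083

0.083 bits


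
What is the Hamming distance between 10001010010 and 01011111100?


Count differing positions: ^ ^ . ^ . ^ . ^ ^ ^ . = 7 differences

7


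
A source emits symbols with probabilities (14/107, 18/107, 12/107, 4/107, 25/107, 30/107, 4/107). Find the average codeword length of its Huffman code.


Huffman construction (repeatedly merge the two least-probable nodes; each merge adds 1 bit to every symbol beneath it): 4/107 + 4/107 = 8/107; 8/107 + 12/107 = 20/107; 14/107 + 18/107 = 32/107; 20/107 + 25/107 = 45/107; 30/107 + 32/107 = 62/107; 45/107 + 62/107 = 1. Resulting codeword lengths (in the order the probabilities were given): (3, 3, 3, 4, 2, 2, 4). L_avg = sum(p_i * l_i) = 14/107*3 + 18/107*3 + 12/107*3 + 4/107*4 + 25/107*2 + 30/107*2 + 4/107*4 = 274/107 = 2.5607

2.5607 bits


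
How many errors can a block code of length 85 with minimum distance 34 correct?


Correction capability = floor((d-1)/2) = floor((34-1)/2) = 16

16 errors


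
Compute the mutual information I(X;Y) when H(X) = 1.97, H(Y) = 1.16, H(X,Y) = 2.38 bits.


I(X;Y) = H(X) + H(Y) - H(X,Y) = 1.97 + 1.16 - 2.38 = 0.75

0.75 bits


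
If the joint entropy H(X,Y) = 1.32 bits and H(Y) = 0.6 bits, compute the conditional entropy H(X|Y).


H(X|Y) = H(X,Y) - H(Y) = 1.32 - 0.6 = 0.72

0.72 bits


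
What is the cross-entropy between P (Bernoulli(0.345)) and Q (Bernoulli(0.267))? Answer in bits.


H(P,Q) = -p*log2(q) - (1-p)*log2(1-q). -0.345*log2(0.267) = 0.657255; -0.655*log2(0.733) = 0.293515. H(P,Q) = 0.657255 + 0.293515 = 0.9508

0.9508 bits


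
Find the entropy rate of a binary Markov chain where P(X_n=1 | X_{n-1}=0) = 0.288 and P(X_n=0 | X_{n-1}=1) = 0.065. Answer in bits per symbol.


Stationary distribution: pi_0 = p10/(p01+p10) = 0.1841, pi_1 = 0.8159. Entropy rate H' = pi_0*H(p01) + pi_1*H(p10) = 0.1841*0.8661 + 0.8159*0.347 = 0.4426

0.4426 bits/symbol


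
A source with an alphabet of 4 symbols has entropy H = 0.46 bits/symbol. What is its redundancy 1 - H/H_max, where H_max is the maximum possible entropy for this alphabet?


H_max = log2(K) = log2(4) = 2.0 bits/symbol. Redundancy = 1 - H/H_max = 1 - 0.46/2.0 = 1 - 0.23 = 0.77

0.77


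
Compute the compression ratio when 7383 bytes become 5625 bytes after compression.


Ratio = original / compressed = 7383 / 5625 = 1.3125

1.3125


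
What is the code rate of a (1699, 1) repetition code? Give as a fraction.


Rate = k/n = 1/1699

1/1699


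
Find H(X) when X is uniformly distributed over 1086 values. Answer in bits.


H = log2(n) = log2(1086) = 10.0848

10.0848 bits


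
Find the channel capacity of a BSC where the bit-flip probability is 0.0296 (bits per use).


H(p) = -p*log2(p) - (1-p)*log2(1-p) = -0.0296*log2(0.0296) - 0.9704*log2(0.9704) = 0.150316 + 0.042065 = 0.1924. C = 1 - H(p) = 1 - 0.1924 = 0.8076

0.8076 bits


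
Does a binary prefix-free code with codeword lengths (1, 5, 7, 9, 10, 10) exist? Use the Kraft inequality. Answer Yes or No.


Kraft sum = sum(2^(-l_i)) = 0.543, need <= 1. Result: satisfied (a binary prefix-free code with these lengths exists)

Yes


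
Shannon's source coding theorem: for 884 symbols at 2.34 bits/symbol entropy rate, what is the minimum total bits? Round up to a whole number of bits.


Minimum bits >= n * H = 884 * 2.34 = 2068.56, rounded up to a whole number of bits = 2069

2069 bits


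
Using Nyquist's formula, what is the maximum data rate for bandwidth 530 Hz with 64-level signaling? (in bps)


Rate = 2 * B * log2(M) = 2 * 530 * 6.0 = 6360.0

6360.0 bps


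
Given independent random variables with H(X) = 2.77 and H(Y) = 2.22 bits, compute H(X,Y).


For independent variables, H(X,Y) = H(X) + H(Y) = 2.77 + 2.22 = 4.99

4.99 bits


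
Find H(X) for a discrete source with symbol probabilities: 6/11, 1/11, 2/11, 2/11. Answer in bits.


H = -sum(p_i * log2(p_i)). Terms: -(6/11)*log2(6/11) = 0.476983; -(1/11)*log2(1/11) = 0.314494; -(2/11)*log2(2/11) = 0.447169; -(2/11)*log2(2/11) = 0.447169. H = 0.476983 + 0.314494 + 0.447169 + 0.447169 = 1.6858

1.6858 bits


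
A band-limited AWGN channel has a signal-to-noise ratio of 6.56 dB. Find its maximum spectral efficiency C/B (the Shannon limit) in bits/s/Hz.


SNR_linear = 10^(6.56/10) = 4.529; C/B = log2(1 + SNR_linear) = log2(1 + 4.529) = 2.467

2.467 bits/s/Hz


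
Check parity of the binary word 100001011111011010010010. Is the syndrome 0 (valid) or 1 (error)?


Syndrome = XOR of all bits = 1 XOR 0 XOR 0 XOR 0 XOR 0 XOR 1 XOR 0 XOR 1 XOR 1 XOR 1 XOR 1 XOR 1 XOR 0 XOR 1 XOR 1 XOR 0 XOR 1 XOR 0 XOR 0 XOR 1 XOR 0 XOR 0 XOR 1 XOR 0 = 0

0


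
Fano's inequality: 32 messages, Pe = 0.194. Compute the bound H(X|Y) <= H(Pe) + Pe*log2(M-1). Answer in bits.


H(Pe) = -Pe*log2(Pe) - (1-Pe)*log2(1-Pe) = -0.194*log2(0.194) - 0.806*log2(0.806) = 0.458979 + 0.250785 = 0.7098. Pe*log2(M-1) = 0.194*log2(31) = 0.961114. Bound = H(Pe) + Pe*log2(M-1) = 0.458979 + 0.250785 + 0.961114 = 1.6709

1.6709 bits


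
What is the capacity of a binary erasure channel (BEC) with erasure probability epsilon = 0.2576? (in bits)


C = 1 - epsilon = 1 - 0.2576 = 0.7424

0.7424 bits


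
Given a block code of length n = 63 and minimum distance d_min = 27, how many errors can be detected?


Detection capability = d_min - 1 = 27 - 1 = 26

26 errors


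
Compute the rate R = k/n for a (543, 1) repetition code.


Rate = k/n = 1/543

1/543


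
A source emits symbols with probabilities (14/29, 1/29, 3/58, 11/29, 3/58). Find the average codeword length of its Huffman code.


Huffman construction (repeatedly merge the two least-probable nodes; each merge adds 1 bit to every symbol beneath it): 1/29 + 3/58 = 5/58; 3/58 + 5/58 = 4/29; 4/29 + 11/29 = 15/29; 14/29 + 15/29 = 1. Resulting codeword lengths (in the order the probabilities were given): (1, 4, 4, 2, 3). L_avg = sum(p_i * l_i) = 14/29*1 + 1/29*4 + 3/58*4 + 11/29*2 + 3/58*3 = 101/58 = 1.7414

1.7414 bits


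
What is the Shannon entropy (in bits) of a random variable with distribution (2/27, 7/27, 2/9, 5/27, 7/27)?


H = -sum(p_i * log2(p_i)). Terms: -(2/27)*log2(2/27) = 0.278140; -(7/27)*log2(7/27) = 0.504916; -(2/9)*log2(2/9) = 0.482206; -(5/27)*log2(5/27) = 0.450548; -(7/27)*log2(7/27) = 0.504916. H = 0.278140 + 0.504916 + 0.482206 + 0.450548 + 0.504916 = 2.2207

2.2207 bits


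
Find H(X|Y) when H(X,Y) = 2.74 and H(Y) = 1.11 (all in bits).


H(X|Y) = H(X,Y) - H(Y) = 2.74 - 1.11 = 1.63

1.63 bits


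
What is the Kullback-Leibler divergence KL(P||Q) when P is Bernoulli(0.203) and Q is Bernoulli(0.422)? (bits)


KL = p*log2(p/q) + (1-p)*log2((1-p)/(1-q)) = 0.203*log2(0.203/0.422) + 0.797*log2(0.797/0.578) = 0.1551

0.1551 bits


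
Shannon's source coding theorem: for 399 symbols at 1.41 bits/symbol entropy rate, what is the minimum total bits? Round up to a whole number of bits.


Minimum bits >= n * H = 399 * 1.41 = 562.59, rounded up to a whole number of bits = 563

563 bits


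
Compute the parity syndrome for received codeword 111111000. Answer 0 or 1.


Syndrome = XOR of all bits = 1 XOR 1 XOR 1 XOR 1 XOR 1 XOR 1 XOR 0 XOR 0 XOR 0 = 0

0


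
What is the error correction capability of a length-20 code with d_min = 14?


Correction capability = floor((d-1)/2) = floor((14-1)/2) = 6

6 errors


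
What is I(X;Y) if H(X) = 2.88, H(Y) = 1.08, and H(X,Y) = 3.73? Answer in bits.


I(X;Y) = H(X) + H(Y) - H(X,Y) = 2.88 + 1.08 - 3.73 = 0.23

0.23 bits


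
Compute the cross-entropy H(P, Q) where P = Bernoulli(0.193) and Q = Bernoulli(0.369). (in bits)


H(P,Q) = -p*log2(q) - (1-p)*log2(1-q). -0.193*log2(0.369) = 0.277593; -0.807*log2(0.631) = 0.536080. H(P,Q) = 0.277593 + 0.536080 = 0.8137

0.8137 bits


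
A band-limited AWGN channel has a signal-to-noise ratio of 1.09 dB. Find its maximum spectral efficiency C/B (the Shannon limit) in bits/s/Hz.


SNR_linear = 10^(1.09/10) = 1.2853; C/B = log2(1 + SNR_linear) = log2(1 + 1.2853) = 1.1924

1.1924 bits/s/Hz


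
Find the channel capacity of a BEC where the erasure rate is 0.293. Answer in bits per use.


C = 1 - epsilon = 1 - 0.293 = 0.707

0.707 bits


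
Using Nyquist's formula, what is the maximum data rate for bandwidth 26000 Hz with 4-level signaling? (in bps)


Rate = 2 * B * log2(M) = 2 * 26000 * 2.0 = 104000.0

104000.0 bps


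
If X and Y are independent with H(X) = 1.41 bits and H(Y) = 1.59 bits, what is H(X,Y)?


For independent variables, H(X,Y) = H(X) + H(Y) = 1.41 + 1.59 = 3.0

3.0 bits


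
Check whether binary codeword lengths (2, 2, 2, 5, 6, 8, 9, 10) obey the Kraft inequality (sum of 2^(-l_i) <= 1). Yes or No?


Kraft sum = sum(2^(-l_i)) = 0.8037, need <= 1. Result: satisfied (a binary prefix-free code with these lengths exists)

Yes


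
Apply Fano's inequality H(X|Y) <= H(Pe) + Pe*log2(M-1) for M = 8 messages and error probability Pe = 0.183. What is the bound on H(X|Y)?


H(Pe) = -Pe*log2(Pe) - (1-Pe)*log2(1-Pe) = -0.183*log2(0.183) - 0.817*log2(0.817) = 0.448365 + 0.238231 = 0.6866. Pe*log2(M-1) = 0.183*log2(7) = 0.513746. Bound = H(Pe) + Pe*log2(M-1) = 0.448365 + 0.238231 + 0.513746 = 1.2003

1.2003 bits


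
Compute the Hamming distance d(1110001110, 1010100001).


Count differing positions: . ^ . . ^ . ^ ^ ^ ^ = 6 differences

6


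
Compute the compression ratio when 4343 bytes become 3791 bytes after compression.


Ratio = original / compressed = 4343 / 3791 = 1.1456

1.1456


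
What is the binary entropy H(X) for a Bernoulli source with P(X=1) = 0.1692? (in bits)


H = -p*log2(p) - (1-p)*log2(1-p). -0.1692*log2(0.1692) = 0.433693; -0.8308*log2(0.8308) = 0.222178. H = 0.433693 + 0.222178 = 0.6559

0.6559 bits


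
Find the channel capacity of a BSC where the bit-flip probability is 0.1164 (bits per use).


H(p) = -p*log2(p) - (1-p)*log2(1-p) = -0.1164*log2(0.1164) - 0.8836*log2(0.8836) = 0.361170 + 0.157753 = 0.5189. C = 1 - H(p) = 1 - 0.5189 = 0.4811

0.4811 bits


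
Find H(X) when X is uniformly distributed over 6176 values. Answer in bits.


H = log2(n) = log2(6176) = 12.5925

12.5925 bits


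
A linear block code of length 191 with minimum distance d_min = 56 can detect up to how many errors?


Detection capability = d_min - 1 = 56 - 1 = 55

55 errors


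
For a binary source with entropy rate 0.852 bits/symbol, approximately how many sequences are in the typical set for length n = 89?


log2|A_typical| = nH = 89 * 0.852 = 75.828, so |A_typical| ~ 2^75.828 = 6.707e+22

6.707e+22


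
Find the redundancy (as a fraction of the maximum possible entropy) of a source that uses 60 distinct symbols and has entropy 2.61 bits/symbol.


H_max = log2(K) = log2(60) = 5.9069 bits/symbol. Redundancy = 1 - H/H_max = 1 - 2.61/5.9069 = 1 - 0.4419 = 0.5581

0.5581


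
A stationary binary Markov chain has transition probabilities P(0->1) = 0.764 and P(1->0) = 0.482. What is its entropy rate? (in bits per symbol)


Stationary distribution: pi_0 = p10/(p01+p10) = 0.3868, pi_1 = 0.6132. Entropy rate H' = pi_0*H(p01) + pi_1*H(p10) = 0.3868*0.7883 + 0.6132*0.9991 = 0.9175

0.9175 bits/symbol


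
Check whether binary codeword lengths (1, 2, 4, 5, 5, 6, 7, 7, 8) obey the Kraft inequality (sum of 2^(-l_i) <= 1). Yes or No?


Kraft sum = sum(2^(-l_i)) = 0.9102, need <= 1. Result: satisfied (a binary prefix-free code with these lengths exists)

Yes


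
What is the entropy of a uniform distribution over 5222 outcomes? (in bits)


H = log2(n) = log2(5222) = 12.3504

12.3504 bits


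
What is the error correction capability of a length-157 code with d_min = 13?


Correction capability = floor((d-1)/2) = floor((13-1)/2) = 6

6 errors


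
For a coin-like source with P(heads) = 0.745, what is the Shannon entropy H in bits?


H = -p*log2(p) - (1-p)*log2(1-p). -0.745*log2(0.745) = 0.316392; -0.255*log2(0.255) = 0.502715. H = 0.316392 + 0.502715 = 0.8191

0.8191 bits


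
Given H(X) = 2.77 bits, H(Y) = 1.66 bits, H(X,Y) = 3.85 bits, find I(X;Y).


I(X;Y) = H(X) + H(Y) - H(X,Y) = 2.77 + 1.66 - 3.85 = 0.58

0.58 bits


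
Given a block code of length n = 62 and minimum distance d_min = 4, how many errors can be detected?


Detection capability = d_min - 1 = 4 - 1 = 3

3 errors


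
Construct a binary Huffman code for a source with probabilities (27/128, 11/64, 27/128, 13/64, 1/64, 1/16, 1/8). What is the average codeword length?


Huffman construction (repeatedly merge the two least-probable nodes; each merge adds 1 bit to every symbol beneath it): 1/64 + 1/16 = 5/64; 5/64 + 1/8 = 13/64; 11/64 + 13/64 = 3/8; 13/64 + 27/128 = 53/128; 27/128 + 3/8 = 75/128; 53/128 + 75/128 = 1. Resulting codeword lengths (in the order the probabilities were given): (2, 3, 2, 3, 4, 4, 3). L_avg = sum(p_i * l_i) = 27/128*2 + 11/64*3 + 27/128*2 + 13/64*3 + 1/64*4 + 1/16*4 + 1/8*3 = 85/32 = 2.6562

2.6562 bits


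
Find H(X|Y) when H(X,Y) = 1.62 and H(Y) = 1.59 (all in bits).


H(X|Y) = H(X,Y) - H(Y) = 1.62 - 1.59 = 0.03

0.03 bits


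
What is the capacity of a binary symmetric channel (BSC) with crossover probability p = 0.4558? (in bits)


H(p) = -p*log2(p) - (1-p)*log2(1-p) = -0.4558*log2(0.4558) - 0.5442*log2(0.5442) = 0.516662 + 0.477694 = 0.9944. C = 1 - H(p) = 1 - 0.9944 = 0.0056

0.0056 bits


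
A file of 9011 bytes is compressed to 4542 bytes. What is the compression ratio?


Ratio = original / compressed = 9011 / 4542 = 1.9839

1.9839


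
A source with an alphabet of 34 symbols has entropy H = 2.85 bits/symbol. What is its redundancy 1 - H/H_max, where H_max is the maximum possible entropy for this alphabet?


H_max = log2(K) = log2(34) = 5.0875 bits/symbol. Redundancy = 1 - H/H_max = 1 - 2.85/5.0875 = 1 - 0.5602 = 0.4398

0.4398


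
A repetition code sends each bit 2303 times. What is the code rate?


Rate = k/n = 1/2303

1/2303


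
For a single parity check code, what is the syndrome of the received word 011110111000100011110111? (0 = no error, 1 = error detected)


Syndrome = XOR of all bits = 0 XOR 1 XOR 1 XOR 1 XOR 1 XOR 0 XOR 1 XOR 1 XOR 1 XOR 0 XOR 0 XOR 0 XOR 1 XOR 0 XOR 0 XOR 0 XOR 1 XOR 1 XOR 1 XOR 1 XOR 0 XOR 1 XOR 1 XOR 1 = 1

1


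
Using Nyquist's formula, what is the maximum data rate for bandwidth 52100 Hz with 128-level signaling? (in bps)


Rate = 2 * B * log2(M) = 2 * 52100 * 7.0 = 729400.0

729400.0 bps


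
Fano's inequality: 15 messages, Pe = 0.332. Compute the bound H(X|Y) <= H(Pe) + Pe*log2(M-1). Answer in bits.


H(Pe) = -Pe*log2(Pe) - (1-Pe)*log2(1-Pe) = -0.332*log2(0.332) - 0.668*log2(0.668) = 0.528127 + 0.388829 = 0.917. Pe*log2(M-1) = 0.332*log2(14) = 1.264042. Bound = H(Pe) + Pe*log2(M-1) = 0.528127 + 0.388829 + 1.264042 = 2.181

2.181 bits


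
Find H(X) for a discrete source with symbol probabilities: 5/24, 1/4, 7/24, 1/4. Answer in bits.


H = -sum(p_i * log2(p_i)). Terms: -(5/24)*log2(5/24) = 0.471466; -(1/4)*log2(1/4) = 0.500000; -(7/24)*log2(7/24) = 0.518469; -(1/4)*log2(1/4) = 0.500000. H = 0.471466 + 0.500000 + 0.518469 + 0.500000 = 1.9899

1.9899 bits


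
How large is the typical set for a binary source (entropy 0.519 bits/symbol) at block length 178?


log2|A_typical| = nH = 178 * 0.519 = 92.382, so |A_typical| ~ 2^92.382 = 6.453e+27

6.453e+27


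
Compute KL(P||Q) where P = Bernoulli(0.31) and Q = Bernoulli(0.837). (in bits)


KL = p*log2(p/q) + (1-p)*log2((1-p)/(1-q)) = 0.31*log2(0.31/0.837) + 0.69*log2(0.69/0.163) = 0.9922

0.9922 bits


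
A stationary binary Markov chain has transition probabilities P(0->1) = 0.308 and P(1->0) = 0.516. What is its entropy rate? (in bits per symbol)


Stationary distribution: pi_0 = p10/(p01+p10) = 0.6262, pi_1 = 0.3738. Entropy rate H' = pi_0*H(p01) + pi_1*H(p10) = 0.6262*0.8909 + 0.3738*0.9993 = 0.9314

0.9314 bits/symbol


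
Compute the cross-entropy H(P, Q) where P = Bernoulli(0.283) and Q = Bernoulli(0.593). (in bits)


H(P,Q) = -p*log2(q) - (1-p)*log2(1-q). -0.283*log2(0.593) = 0.213353; -0.717*log2(0.407) = 0.929877. H(P,Q) = 0.213353 + 0.929877 = 1.1432

1.1432 bits


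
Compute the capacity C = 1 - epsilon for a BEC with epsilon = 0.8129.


C = 1 - epsilon = 1 - 0.8129 = 0.1871

0.1871 bits


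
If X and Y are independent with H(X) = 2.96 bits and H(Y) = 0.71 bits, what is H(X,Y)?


For independent variables, H(X,Y) = H(X) + H(Y) = 2.96 + 0.71 = 3.67

3.67 bits


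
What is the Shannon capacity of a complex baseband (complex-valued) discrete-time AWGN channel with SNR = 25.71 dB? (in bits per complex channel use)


SNR_linear = 10^(25.71/10) = 372.3917; C = log2(1 + SNR_linear) = log2(1 + 372.3917) = 8.5445

8.5445 bits/channel use


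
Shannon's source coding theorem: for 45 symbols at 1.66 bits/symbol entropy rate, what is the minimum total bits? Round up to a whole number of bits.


Minimum bits >= n * H = 45 * 1.66 = 74.7, rounded up to a whole number of bits = 75

75 bits


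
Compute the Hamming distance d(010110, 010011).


Count differing positions: . . . ^ . ^ = 2 differences

2


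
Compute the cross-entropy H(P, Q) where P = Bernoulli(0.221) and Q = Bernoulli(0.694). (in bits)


H(P,Q) = -p*log2(q) - (1-p)*log2(1-q). -0.221*log2(0.694) = 0.116465; -0.779*log2(0.306) = 1.330841. H(P,Q) = 0.116465 + 1.330841 = 1.4473

1.4473 bits


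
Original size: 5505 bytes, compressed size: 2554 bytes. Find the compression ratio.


Ratio = original / compressed = 5505 / 2554 = 2.1554

2.1554


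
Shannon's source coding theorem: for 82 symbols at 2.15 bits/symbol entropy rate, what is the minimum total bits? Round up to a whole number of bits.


Minimum bits >= n * H = 82 * 2.15 = 176.3, rounded up to a whole number of bits = 177

177 bits


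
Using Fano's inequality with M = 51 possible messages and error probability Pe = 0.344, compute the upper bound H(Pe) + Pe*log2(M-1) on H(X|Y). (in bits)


H(Pe) = -Pe*log2(Pe) - (1-Pe)*log2(1-Pe) = -0.344*log2(0.344) - 0.656*log2(0.656) = 0.529595 + 0.399000 = 0.9286. Pe*log2(M-1) = 0.344*log2(50) = 1.941487. Bound = H(Pe) + Pe*log2(M-1) = 0.529595 + 0.399000 + 1.941487 = 2.8701

2.8701 bits
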